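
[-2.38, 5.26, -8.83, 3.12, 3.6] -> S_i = Random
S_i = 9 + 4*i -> [9, 13, 17, 21, 25]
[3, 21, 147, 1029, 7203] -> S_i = 3*7^i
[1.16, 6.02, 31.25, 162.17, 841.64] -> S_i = 1.16*5.19^i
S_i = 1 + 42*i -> [1, 43, 85, 127, 169]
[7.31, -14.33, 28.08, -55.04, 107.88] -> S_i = 7.31*(-1.96)^i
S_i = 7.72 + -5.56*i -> [7.72, 2.16, -3.4, -8.96, -14.52]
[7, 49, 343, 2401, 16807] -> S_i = 7*7^i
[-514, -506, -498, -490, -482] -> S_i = -514 + 8*i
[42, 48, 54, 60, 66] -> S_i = 42 + 6*i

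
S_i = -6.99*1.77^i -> [-6.99, -12.37, -21.9, -38.76, -68.61]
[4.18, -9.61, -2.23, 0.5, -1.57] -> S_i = Random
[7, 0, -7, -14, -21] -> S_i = 7 + -7*i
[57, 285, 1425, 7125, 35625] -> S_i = 57*5^i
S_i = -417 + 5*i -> [-417, -412, -407, -402, -397]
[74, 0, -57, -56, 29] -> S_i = Random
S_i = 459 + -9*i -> [459, 450, 441, 432, 423]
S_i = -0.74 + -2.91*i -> [-0.74, -3.65, -6.56, -9.47, -12.38]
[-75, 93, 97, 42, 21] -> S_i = Random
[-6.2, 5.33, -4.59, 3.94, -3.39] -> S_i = -6.20*(-0.86)^i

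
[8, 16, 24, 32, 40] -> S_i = 8 + 8*i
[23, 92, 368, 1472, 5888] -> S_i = 23*4^i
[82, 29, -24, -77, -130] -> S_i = 82 + -53*i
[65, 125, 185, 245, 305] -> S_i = 65 + 60*i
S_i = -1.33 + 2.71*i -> [-1.33, 1.38, 4.09, 6.8, 9.51]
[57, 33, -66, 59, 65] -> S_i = Random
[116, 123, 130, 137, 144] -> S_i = 116 + 7*i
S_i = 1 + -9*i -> [1, -8, -17, -26, -35]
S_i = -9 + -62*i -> [-9, -71, -133, -195, -257]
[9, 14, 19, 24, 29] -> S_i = 9 + 5*i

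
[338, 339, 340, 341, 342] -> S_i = 338 + 1*i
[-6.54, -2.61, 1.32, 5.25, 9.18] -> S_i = -6.54 + 3.93*i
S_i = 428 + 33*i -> [428, 461, 494, 527, 560]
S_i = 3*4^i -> [3, 12, 48, 192, 768]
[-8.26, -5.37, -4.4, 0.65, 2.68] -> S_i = Random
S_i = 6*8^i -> [6, 48, 384, 3072, 24576]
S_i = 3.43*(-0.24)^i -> [3.43, -0.82, 0.2, -0.05, 0.01]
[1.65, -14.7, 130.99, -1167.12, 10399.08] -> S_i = 1.65*(-8.91)^i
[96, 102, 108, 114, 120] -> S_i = 96 + 6*i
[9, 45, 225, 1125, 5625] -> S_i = 9*5^i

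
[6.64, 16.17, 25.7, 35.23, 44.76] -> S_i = 6.64 + 9.53*i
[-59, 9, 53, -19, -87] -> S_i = Random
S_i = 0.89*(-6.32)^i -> [0.89, -5.62, 35.55, -224.67, 1419.9]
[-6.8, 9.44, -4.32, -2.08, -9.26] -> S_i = Random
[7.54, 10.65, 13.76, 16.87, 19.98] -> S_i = 7.54 + 3.11*i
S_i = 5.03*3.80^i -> [5.03, 19.11, 72.63, 276.01, 1048.82]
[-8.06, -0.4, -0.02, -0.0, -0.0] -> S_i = -8.06*0.05^i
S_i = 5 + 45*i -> [5, 50, 95, 140, 185]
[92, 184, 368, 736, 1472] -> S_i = 92*2^i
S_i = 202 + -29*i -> [202, 173, 144, 115, 86]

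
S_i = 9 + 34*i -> [9, 43, 77, 111, 145]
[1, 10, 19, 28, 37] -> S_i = 1 + 9*i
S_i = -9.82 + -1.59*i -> [-9.82, -11.41, -13.0, -14.59, -16.18]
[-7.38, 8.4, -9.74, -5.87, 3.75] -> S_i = Random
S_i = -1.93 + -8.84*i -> [-1.93, -10.77, -19.61, -28.45, -37.29]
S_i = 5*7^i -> [5, 35, 245, 1715, 12005]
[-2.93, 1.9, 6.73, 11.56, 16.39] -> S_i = -2.93 + 4.83*i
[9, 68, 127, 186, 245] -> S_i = 9 + 59*i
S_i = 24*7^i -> [24, 168, 1176, 8232, 57624]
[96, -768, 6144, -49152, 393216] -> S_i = 96*-8^i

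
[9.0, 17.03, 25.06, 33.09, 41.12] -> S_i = 9.00 + 8.03*i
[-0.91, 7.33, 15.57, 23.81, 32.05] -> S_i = -0.91 + 8.24*i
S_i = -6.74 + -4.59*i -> [-6.74, -11.33, -15.92, -20.51, -25.1]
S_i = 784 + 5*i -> [784, 789, 794, 799, 804]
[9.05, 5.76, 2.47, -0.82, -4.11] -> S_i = 9.05 + -3.29*i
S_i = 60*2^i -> [60, 120, 240, 480, 960]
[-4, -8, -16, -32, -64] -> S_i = -4*2^i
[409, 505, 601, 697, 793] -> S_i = 409 + 96*i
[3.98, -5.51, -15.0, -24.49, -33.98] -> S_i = 3.98 + -9.49*i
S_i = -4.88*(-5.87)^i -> [-4.88, 28.65, -168.15, 987.04, -5793.92]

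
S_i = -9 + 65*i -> [-9, 56, 121, 186, 251]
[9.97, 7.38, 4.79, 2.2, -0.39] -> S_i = 9.97 + -2.59*i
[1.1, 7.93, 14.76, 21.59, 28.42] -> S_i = 1.10 + 6.83*i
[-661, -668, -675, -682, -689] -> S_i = -661 + -7*i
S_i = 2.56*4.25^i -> [2.56, 10.88, 46.24, 196.52, 835.21]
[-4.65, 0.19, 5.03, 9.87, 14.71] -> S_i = -4.65 + 4.84*i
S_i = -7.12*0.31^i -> [-7.12, -2.21, -0.68, -0.21, -0.07]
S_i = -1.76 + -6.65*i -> [-1.76, -8.41, -15.06, -21.71, -28.36]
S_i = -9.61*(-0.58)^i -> [-9.61, 5.57, -3.23, 1.88, -1.09]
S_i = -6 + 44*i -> [-6, 38, 82, 126, 170]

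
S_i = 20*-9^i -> [20, -180, 1620, -14580, 131220]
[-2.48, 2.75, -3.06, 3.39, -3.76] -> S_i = -2.48*(-1.11)^i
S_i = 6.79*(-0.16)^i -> [6.79, -1.09, 0.17, -0.03, 0.0]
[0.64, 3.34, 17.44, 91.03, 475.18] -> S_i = 0.64*5.22^i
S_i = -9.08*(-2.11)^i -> [-9.08, 19.16, -40.43, 85.3, -179.98]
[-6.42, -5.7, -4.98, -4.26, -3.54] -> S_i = -6.42 + 0.72*i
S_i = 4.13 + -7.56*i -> [4.13, -3.43, -10.99, -18.55, -26.11]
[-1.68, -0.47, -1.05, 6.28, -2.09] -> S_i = Random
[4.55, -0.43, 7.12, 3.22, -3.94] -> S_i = Random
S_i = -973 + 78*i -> [-973, -895, -817, -739, -661]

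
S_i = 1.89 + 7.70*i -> [1.89, 9.59, 17.29, 24.99, 32.69]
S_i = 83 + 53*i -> [83, 136, 189, 242, 295]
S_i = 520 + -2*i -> [520, 518, 516, 514, 512]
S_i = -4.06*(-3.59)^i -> [-4.06, 14.58, -52.33, 187.85, -674.38]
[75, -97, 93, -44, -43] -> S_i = Random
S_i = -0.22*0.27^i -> [-0.22, -0.06, -0.02, -0.0, -0.0]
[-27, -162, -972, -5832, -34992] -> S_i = -27*6^i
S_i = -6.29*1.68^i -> [-6.29, -10.57, -17.75, -29.82, -50.11]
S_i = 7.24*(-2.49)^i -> [7.24, -18.03, 44.89, -111.77, 278.31]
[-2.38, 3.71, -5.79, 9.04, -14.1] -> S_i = -2.38*(-1.56)^i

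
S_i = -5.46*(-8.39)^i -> [-5.46, 45.81, -384.34, 3224.62, -27054.56]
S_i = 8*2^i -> [8, 16, 32, 64, 128]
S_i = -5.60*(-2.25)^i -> [-5.6, 12.6, -28.35, 63.79, -143.52]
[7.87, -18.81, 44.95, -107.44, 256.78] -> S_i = 7.87*(-2.39)^i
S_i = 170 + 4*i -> [170, 174, 178, 182, 186]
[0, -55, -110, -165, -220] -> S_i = 0 + -55*i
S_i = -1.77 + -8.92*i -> [-1.77, -10.69, -19.61, -28.53, -37.45]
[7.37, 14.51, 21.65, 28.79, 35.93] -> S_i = 7.37 + 7.14*i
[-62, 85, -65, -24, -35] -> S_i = Random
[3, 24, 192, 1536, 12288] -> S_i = 3*8^i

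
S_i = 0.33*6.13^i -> [0.33, 2.02, 12.4, 76.01, 465.97]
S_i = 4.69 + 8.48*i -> [4.69, 13.17, 21.65, 30.13, 38.61]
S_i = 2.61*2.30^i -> [2.61, 6.0, 13.81, 31.76, 73.04]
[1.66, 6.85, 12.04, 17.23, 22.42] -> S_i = 1.66 + 5.19*i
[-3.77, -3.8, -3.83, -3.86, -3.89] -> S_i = -3.77 + -0.03*i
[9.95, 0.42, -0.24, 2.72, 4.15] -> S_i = Random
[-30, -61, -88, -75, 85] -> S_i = Random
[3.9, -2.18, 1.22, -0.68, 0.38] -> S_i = 3.90*(-0.56)^i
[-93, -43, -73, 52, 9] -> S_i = Random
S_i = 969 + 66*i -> [969, 1035, 1101, 1167, 1233]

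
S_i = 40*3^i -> [40, 120, 360, 1080, 3240]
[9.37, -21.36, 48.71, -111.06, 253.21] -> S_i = 9.37*(-2.28)^i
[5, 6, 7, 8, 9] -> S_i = 5 + 1*i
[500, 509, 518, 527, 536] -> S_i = 500 + 9*i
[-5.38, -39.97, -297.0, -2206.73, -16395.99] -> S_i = -5.38*7.43^i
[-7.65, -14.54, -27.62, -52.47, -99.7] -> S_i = -7.65*1.90^i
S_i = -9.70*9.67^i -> [-9.7, -93.8, -907.04, -8771.04, -84815.97]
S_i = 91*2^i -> [91, 182, 364, 728, 1456]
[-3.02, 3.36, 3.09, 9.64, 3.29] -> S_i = Random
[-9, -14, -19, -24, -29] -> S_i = -9 + -5*i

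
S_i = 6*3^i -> [6, 18, 54, 162, 486]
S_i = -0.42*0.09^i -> [-0.42, -0.04, -0.0, -0.0, -0.0]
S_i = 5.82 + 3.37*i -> [5.82, 9.19, 12.56, 15.93, 19.3]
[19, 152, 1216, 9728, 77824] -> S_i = 19*8^i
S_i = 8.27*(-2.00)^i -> [8.27, -16.54, 33.08, -66.16, 132.32]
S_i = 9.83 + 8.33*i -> [9.83, 18.16, 26.49, 34.82, 43.15]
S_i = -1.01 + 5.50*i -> [-1.01, 4.49, 9.99, 15.49, 20.99]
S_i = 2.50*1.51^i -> [2.5, 3.78, 5.7, 8.61, 13.0]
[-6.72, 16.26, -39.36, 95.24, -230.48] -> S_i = -6.72*(-2.42)^i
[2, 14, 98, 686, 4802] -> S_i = 2*7^i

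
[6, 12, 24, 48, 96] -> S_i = 6*2^i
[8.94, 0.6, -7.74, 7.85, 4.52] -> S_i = Random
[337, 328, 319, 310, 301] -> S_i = 337 + -9*i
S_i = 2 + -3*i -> [2, -1, -4, -7, -10]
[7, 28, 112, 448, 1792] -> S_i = 7*4^i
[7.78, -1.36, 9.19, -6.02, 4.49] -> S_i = Random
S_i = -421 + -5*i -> [-421, -426, -431, -436, -441]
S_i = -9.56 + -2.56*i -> [-9.56, -12.12, -14.68, -17.24, -19.8]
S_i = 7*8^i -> [7, 56, 448, 3584, 28672]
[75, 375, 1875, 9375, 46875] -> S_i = 75*5^i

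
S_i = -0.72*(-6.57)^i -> [-0.72, 4.73, -31.08, 204.19, -1341.51]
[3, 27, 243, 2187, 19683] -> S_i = 3*9^i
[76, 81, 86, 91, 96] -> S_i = 76 + 5*i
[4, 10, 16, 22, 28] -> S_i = 4 + 6*i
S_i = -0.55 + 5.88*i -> [-0.55, 5.33, 11.21, 17.09, 22.97]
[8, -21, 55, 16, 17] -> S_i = Random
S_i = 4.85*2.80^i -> [4.85, 13.58, 38.02, 106.47, 298.11]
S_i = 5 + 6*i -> [5, 11, 17, 23, 29]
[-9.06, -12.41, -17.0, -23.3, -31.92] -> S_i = -9.06*1.37^i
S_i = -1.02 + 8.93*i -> [-1.02, 7.91, 16.84, 25.77, 34.7]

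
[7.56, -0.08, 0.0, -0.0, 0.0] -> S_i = 7.56*(-0.01)^i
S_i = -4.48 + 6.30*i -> [-4.48, 1.82, 8.12, 14.42, 20.72]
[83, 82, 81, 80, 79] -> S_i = 83 + -1*i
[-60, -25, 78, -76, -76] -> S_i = Random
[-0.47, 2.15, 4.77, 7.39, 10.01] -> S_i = -0.47 + 2.62*i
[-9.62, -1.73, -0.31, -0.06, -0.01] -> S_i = -9.62*0.18^i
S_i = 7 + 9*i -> [7, 16, 25, 34, 43]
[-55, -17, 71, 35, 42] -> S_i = Random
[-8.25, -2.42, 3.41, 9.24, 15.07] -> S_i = -8.25 + 5.83*i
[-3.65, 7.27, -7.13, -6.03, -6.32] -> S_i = Random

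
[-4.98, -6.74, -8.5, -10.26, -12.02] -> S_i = -4.98 + -1.76*i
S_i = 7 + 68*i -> [7, 75, 143, 211, 279]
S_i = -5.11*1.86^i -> [-5.11, -9.5, -17.68, -32.88, -61.16]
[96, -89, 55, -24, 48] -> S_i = Random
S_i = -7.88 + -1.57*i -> [-7.88, -9.45, -11.02, -12.59, -14.16]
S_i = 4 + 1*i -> [4, 5, 6, 7, 8]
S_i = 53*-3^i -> [53, -159, 477, -1431, 4293]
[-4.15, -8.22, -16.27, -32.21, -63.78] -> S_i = -4.15*1.98^i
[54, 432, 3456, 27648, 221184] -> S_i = 54*8^i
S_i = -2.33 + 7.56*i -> [-2.33, 5.23, 12.79, 20.35, 27.91]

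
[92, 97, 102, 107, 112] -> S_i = 92 + 5*i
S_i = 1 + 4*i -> [1, 5, 9, 13, 17]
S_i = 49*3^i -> [49, 147, 441, 1323, 3969]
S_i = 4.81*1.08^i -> [4.81, 5.19, 5.61, 6.06, 6.54]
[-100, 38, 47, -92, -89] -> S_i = Random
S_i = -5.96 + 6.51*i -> [-5.96, 0.55, 7.06, 13.57, 20.08]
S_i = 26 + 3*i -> [26, 29, 32, 35, 38]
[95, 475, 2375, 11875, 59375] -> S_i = 95*5^i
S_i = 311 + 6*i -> [311, 317, 323, 329, 335]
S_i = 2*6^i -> [2, 12, 72, 432, 2592]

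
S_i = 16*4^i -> [16, 64, 256, 1024, 4096]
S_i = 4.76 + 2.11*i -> [4.76, 6.87, 8.98, 11.09, 13.2]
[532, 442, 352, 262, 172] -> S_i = 532 + -90*i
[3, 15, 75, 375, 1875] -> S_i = 3*5^i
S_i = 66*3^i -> [66, 198, 594, 1782, 5346]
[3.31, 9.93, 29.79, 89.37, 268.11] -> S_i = 3.31*3.00^i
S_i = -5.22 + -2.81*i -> [-5.22, -8.03, -10.84, -13.65, -16.46]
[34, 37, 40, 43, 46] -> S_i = 34 + 3*i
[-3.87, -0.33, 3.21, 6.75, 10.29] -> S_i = -3.87 + 3.54*i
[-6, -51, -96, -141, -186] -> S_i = -6 + -45*i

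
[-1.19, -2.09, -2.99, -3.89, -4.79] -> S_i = -1.19 + -0.90*i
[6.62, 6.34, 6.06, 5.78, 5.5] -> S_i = 6.62 + -0.28*i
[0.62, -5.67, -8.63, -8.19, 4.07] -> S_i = Random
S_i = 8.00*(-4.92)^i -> [8.0, -39.36, 193.65, -952.76, 4687.6]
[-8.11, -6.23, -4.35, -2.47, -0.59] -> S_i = -8.11 + 1.88*i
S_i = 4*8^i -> [4, 32, 256, 2048, 16384]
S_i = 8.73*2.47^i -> [8.73, 21.56, 53.26, 131.55, 324.94]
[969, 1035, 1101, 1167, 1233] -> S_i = 969 + 66*i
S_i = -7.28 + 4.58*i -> [-7.28, -2.7, 1.88, 6.46, 11.04]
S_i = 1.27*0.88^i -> [1.27, 1.12, 0.98, 0.87, 0.76]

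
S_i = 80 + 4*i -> [80, 84, 88, 92, 96]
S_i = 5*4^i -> [5, 20, 80, 320, 1280]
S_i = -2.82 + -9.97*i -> [-2.82, -12.79, -22.76, -32.73, -42.7]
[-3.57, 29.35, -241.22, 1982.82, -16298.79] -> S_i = -3.57*(-8.22)^i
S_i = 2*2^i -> [2, 4, 8, 16, 32]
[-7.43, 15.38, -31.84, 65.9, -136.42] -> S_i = -7.43*(-2.07)^i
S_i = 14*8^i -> [14, 112, 896, 7168, 57344]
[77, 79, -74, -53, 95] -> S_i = Random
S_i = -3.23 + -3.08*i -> [-3.23, -6.31, -9.39, -12.47, -15.55]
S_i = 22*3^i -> [22, 66, 198, 594, 1782]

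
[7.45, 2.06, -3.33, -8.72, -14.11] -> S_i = 7.45 + -5.39*i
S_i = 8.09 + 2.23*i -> [8.09, 10.32, 12.55, 14.78, 17.01]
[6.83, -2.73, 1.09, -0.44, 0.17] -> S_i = 6.83*(-0.40)^i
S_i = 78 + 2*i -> [78, 80, 82, 84, 86]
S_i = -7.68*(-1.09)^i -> [-7.68, 8.37, -9.12, 9.95, -10.84]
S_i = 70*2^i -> [70, 140, 280, 560, 1120]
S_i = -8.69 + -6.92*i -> [-8.69, -15.61, -22.53, -29.45, -36.37]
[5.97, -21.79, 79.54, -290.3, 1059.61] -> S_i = 5.97*(-3.65)^i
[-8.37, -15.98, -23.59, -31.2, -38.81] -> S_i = -8.37 + -7.61*i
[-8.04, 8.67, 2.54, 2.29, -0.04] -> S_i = Random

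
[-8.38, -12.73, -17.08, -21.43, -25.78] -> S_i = -8.38 + -4.35*i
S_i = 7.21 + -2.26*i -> [7.21, 4.95, 2.69, 0.43, -1.83]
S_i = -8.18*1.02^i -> [-8.18, -8.34, -8.51, -8.68, -8.85]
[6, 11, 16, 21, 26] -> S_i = 6 + 5*i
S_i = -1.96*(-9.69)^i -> [-1.96, 18.99, -184.04, 1783.31, -17280.3]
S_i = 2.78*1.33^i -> [2.78, 3.7, 4.92, 6.54, 8.7]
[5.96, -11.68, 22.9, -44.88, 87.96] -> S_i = 5.96*(-1.96)^i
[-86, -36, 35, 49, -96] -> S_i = Random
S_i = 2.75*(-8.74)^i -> [2.75, -24.04, 210.07, -1835.98, 16046.43]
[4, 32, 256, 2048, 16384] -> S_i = 4*8^i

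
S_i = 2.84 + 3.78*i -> [2.84, 6.62, 10.4, 14.18, 17.96]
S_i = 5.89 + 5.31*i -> [5.89, 11.2, 16.51, 21.82, 27.13]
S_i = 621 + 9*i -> [621, 630, 639, 648, 657]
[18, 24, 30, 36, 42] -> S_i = 18 + 6*i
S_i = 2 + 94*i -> [2, 96, 190, 284, 378]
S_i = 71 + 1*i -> [71, 72, 73, 74, 75]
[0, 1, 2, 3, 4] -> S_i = 0 + 1*i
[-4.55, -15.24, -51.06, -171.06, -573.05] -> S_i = -4.55*3.35^i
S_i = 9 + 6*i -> [9, 15, 21, 27, 33]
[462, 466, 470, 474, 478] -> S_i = 462 + 4*i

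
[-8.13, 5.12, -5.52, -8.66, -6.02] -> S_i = Random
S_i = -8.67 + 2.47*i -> [-8.67, -6.2, -3.73, -1.26, 1.21]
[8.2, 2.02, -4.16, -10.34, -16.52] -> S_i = 8.20 + -6.18*i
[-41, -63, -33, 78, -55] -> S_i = Random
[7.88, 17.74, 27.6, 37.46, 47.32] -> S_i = 7.88 + 9.86*i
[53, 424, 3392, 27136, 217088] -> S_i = 53*8^i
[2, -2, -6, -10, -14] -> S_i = 2 + -4*i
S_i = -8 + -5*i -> [-8, -13, -18, -23, -28]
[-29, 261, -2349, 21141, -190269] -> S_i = -29*-9^i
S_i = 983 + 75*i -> [983, 1058, 1133, 1208, 1283]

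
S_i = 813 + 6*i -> [813, 819, 825, 831, 837]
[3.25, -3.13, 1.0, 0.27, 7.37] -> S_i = Random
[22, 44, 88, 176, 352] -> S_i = 22*2^i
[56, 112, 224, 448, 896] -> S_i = 56*2^i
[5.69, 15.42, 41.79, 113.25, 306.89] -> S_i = 5.69*2.71^i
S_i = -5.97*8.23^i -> [-5.97, -49.13, -404.37, -3327.93, -27388.84]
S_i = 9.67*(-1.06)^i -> [9.67, -10.25, 10.87, -11.52, 12.21]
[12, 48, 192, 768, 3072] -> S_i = 12*4^i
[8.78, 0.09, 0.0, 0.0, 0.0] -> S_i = 8.78*0.01^i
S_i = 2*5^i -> [2, 10, 50, 250, 1250]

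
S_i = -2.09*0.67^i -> [-2.09, -1.4, -0.94, -0.63, -0.42]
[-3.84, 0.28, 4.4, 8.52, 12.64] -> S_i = -3.84 + 4.12*i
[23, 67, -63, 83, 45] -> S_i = Random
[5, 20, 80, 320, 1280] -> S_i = 5*4^i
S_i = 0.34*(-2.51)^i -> [0.34, -0.85, 2.14, -5.38, 13.5]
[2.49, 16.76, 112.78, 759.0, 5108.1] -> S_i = 2.49*6.73^i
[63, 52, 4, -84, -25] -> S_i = Random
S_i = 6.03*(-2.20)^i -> [6.03, -13.27, 29.19, -64.21, 141.26]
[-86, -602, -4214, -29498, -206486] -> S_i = -86*7^i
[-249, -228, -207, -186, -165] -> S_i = -249 + 21*i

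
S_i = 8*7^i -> [8, 56, 392, 2744, 19208]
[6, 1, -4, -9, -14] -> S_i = 6 + -5*i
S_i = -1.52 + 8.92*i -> [-1.52, 7.4, 16.32, 25.24, 34.16]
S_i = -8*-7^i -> [-8, 56, -392, 2744, -19208]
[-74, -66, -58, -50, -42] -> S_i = -74 + 8*i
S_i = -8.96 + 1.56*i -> [-8.96, -7.4, -5.84, -4.28, -2.72]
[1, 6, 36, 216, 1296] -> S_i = 1*6^i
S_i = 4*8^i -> [4, 32, 256, 2048, 16384]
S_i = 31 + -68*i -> [31, -37, -105, -173, -241]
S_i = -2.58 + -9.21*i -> [-2.58, -11.79, -21.0, -30.21, -39.42]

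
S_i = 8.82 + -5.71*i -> [8.82, 3.11, -2.6, -8.31, -14.02]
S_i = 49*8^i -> [49, 392, 3136, 25088, 200704]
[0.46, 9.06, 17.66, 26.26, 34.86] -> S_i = 0.46 + 8.60*i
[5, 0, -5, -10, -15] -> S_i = 5 + -5*i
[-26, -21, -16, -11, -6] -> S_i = -26 + 5*i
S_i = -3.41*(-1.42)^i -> [-3.41, 4.84, -6.88, 9.76, -13.86]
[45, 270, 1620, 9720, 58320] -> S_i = 45*6^i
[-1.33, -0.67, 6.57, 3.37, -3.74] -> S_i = Random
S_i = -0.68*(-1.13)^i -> [-0.68, 0.77, -0.87, 0.98, -1.11]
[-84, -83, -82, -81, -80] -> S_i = -84 + 1*i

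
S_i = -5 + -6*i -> [-5, -11, -17, -23, -29]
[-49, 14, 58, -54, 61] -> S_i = Random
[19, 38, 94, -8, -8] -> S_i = Random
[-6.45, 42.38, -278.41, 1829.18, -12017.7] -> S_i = -6.45*(-6.57)^i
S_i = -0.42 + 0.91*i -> [-0.42, 0.49, 1.4, 2.31, 3.22]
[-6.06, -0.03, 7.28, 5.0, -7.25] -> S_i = Random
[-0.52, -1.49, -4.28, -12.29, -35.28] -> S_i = -0.52*2.87^i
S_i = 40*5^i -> [40, 200, 1000, 5000, 25000]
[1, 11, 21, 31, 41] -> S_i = 1 + 10*i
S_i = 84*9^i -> [84, 756, 6804, 61236, 551124]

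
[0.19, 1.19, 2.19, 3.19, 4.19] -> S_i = 0.19 + 1.00*i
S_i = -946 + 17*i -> [-946, -929, -912, -895, -878]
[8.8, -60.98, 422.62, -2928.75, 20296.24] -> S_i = 8.80*(-6.93)^i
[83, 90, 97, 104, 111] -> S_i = 83 + 7*i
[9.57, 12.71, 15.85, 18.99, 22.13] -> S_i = 9.57 + 3.14*i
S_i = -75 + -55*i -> [-75, -130, -185, -240, -295]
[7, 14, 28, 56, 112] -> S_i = 7*2^i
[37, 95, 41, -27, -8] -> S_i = Random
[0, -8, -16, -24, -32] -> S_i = 0 + -8*i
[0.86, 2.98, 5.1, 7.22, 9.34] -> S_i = 0.86 + 2.12*i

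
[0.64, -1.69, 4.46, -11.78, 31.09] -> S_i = 0.64*(-2.64)^i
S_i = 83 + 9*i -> [83, 92, 101, 110, 119]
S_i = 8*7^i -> [8, 56, 392, 2744, 19208]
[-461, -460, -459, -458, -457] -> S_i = -461 + 1*i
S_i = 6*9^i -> [6, 54, 486, 4374, 39366]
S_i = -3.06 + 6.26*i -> [-3.06, 3.2, 9.46, 15.72, 21.98]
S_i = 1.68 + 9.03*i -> [1.68, 10.71, 19.74, 28.77, 37.8]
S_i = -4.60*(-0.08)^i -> [-4.6, 0.37, -0.03, 0.0, -0.0]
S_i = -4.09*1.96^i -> [-4.09, -8.02, -15.71, -30.8, -60.36]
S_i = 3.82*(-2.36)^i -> [3.82, -9.02, 21.28, -50.21, 118.5]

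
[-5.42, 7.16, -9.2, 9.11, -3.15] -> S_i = Random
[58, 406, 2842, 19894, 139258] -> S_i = 58*7^i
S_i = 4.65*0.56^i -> [4.65, 2.6, 1.46, 0.82, 0.46]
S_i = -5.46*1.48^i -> [-5.46, -8.08, -11.96, -17.7, -26.2]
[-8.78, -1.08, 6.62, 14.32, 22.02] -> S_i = -8.78 + 7.70*i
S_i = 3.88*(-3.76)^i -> [3.88, -14.59, 54.85, -206.25, 775.5]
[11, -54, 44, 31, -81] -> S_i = Random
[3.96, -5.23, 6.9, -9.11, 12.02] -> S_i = 3.96*(-1.32)^i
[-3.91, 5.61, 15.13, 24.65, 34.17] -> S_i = -3.91 + 9.52*i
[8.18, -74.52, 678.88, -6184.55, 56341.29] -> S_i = 8.18*(-9.11)^i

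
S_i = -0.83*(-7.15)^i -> [-0.83, 5.93, -42.43, 303.39, -2169.21]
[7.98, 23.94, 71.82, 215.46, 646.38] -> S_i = 7.98*3.00^i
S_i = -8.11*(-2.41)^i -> [-8.11, 19.55, -47.1, 113.52, -273.58]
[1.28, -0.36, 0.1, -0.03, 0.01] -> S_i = 1.28*(-0.28)^i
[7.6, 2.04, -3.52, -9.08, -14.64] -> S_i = 7.60 + -5.56*i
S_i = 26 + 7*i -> [26, 33, 40, 47, 54]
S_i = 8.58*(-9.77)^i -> [8.58, -83.83, 818.99, -8001.49, 78174.58]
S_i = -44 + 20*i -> [-44, -24, -4, 16, 36]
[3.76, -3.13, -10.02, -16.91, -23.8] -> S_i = 3.76 + -6.89*i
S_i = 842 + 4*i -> [842, 846, 850, 854, 858]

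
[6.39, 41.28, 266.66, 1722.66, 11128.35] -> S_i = 6.39*6.46^i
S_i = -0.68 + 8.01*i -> [-0.68, 7.33, 15.34, 23.35, 31.36]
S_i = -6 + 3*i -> [-6, -3, 0, 3, 6]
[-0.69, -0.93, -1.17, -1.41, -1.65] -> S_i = -0.69 + -0.24*i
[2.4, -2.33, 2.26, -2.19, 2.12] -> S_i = 2.40*(-0.97)^i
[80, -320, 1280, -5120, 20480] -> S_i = 80*-4^i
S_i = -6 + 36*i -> [-6, 30, 66, 102, 138]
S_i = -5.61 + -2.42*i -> [-5.61, -8.03, -10.45, -12.87, -15.29]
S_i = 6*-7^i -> [6, -42, 294, -2058, 14406]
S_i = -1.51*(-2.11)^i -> [-1.51, 3.19, -6.72, 14.18, -29.93]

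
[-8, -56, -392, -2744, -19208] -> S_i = -8*7^i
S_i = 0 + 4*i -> [0, 4, 8, 12, 16]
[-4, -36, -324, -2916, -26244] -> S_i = -4*9^i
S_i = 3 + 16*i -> [3, 19, 35, 51, 67]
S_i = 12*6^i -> [12, 72, 432, 2592, 15552]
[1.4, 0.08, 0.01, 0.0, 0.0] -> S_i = 1.40*0.06^i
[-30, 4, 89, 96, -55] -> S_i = Random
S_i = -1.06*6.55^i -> [-1.06, -6.94, -45.48, -297.87, -1951.06]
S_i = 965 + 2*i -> [965, 967, 969, 971, 973]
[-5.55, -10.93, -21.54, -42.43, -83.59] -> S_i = -5.55*1.97^i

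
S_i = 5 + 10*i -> [5, 15, 25, 35, 45]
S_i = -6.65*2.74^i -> [-6.65, -18.22, -49.93, -136.8, -374.82]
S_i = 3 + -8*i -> [3, -5, -13, -21, -29]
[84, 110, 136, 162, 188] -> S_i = 84 + 26*i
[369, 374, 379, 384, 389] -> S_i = 369 + 5*i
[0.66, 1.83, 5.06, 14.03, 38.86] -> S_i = 0.66*2.77^i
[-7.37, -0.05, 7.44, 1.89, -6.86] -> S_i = Random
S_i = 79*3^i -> [79, 237, 711, 2133, 6399]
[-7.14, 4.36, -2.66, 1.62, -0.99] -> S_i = -7.14*(-0.61)^i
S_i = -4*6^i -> [-4, -24, -144, -864, -5184]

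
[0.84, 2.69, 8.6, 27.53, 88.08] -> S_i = 0.84*3.20^i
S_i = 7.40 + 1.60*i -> [7.4, 9.0, 10.6, 12.2, 13.8]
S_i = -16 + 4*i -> [-16, -12, -8, -4, 0]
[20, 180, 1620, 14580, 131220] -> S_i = 20*9^i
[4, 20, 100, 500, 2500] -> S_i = 4*5^i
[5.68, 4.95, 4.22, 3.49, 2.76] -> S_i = 5.68 + -0.73*i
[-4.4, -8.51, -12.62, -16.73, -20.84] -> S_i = -4.40 + -4.11*i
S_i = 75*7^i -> [75, 525, 3675, 25725, 180075]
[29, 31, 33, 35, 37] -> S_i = 29 + 2*i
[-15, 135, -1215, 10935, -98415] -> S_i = -15*-9^i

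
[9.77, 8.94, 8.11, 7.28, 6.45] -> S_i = 9.77 + -0.83*i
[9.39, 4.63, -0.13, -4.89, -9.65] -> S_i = 9.39 + -4.76*i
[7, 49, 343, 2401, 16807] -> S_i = 7*7^i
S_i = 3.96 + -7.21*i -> [3.96, -3.25, -10.46, -17.67, -24.88]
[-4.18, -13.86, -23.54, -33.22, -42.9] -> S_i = -4.18 + -9.68*i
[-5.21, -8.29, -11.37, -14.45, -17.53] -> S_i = -5.21 + -3.08*i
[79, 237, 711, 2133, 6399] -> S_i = 79*3^i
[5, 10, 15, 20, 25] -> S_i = 5 + 5*i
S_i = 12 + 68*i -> [12, 80, 148, 216, 284]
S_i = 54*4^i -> [54, 216, 864, 3456, 13824]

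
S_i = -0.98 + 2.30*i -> [-0.98, 1.32, 3.62, 5.92, 8.22]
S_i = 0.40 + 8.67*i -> [0.4, 9.07, 17.74, 26.41, 35.08]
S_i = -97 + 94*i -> [-97, -3, 91, 185, 279]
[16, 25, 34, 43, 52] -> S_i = 16 + 9*i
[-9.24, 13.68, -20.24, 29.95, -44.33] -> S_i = -9.24*(-1.48)^i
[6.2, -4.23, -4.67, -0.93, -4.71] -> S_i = Random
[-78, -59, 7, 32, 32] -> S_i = Random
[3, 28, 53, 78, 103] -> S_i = 3 + 25*i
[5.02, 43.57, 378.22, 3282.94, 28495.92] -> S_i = 5.02*8.68^i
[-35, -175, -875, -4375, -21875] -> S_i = -35*5^i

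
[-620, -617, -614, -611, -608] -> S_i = -620 + 3*i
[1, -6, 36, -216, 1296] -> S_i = 1*-6^i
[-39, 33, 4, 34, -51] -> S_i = Random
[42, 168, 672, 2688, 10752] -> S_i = 42*4^i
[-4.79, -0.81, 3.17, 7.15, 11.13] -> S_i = -4.79 + 3.98*i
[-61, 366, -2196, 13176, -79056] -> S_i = -61*-6^i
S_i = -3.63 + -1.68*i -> [-3.63, -5.31, -6.99, -8.67, -10.35]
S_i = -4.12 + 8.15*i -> [-4.12, 4.03, 12.18, 20.33, 28.48]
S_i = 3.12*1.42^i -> [3.12, 4.43, 6.29, 8.93, 12.69]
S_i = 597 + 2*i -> [597, 599, 601, 603, 605]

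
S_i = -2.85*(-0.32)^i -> [-2.85, 0.91, -0.29, 0.09, -0.03]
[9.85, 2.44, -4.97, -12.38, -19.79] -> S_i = 9.85 + -7.41*i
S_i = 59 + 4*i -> [59, 63, 67, 71, 75]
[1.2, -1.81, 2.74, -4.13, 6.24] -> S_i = 1.20*(-1.51)^i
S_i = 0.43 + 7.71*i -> [0.43, 8.14, 15.85, 23.56, 31.27]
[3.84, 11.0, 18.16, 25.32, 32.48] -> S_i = 3.84 + 7.16*i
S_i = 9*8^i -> [9, 72, 576, 4608, 36864]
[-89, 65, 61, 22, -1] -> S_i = Random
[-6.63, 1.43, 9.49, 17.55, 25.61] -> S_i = -6.63 + 8.06*i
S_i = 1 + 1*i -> [1, 2, 3, 4, 5]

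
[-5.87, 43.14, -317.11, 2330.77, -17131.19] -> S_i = -5.87*(-7.35)^i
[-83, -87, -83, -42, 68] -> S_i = Random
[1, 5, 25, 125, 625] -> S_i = 1*5^i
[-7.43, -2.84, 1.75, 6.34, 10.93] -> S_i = -7.43 + 4.59*i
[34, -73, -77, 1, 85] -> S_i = Random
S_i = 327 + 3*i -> [327, 330, 333, 336, 339]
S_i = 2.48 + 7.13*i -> [2.48, 9.61, 16.74, 23.87, 31.0]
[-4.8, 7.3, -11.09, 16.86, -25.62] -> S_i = -4.80*(-1.52)^i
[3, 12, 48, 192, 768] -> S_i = 3*4^i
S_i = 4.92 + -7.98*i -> [4.92, -3.06, -11.04, -19.02, -27.0]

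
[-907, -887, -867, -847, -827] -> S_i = -907 + 20*i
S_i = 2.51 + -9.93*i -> [2.51, -7.42, -17.35, -27.28, -37.21]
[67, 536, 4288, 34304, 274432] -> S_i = 67*8^i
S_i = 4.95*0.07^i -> [4.95, 0.35, 0.02, 0.0, 0.0]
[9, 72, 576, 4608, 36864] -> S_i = 9*8^i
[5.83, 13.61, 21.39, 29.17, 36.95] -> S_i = 5.83 + 7.78*i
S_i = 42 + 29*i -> [42, 71, 100, 129, 158]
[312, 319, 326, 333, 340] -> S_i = 312 + 7*i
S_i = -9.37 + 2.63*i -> [-9.37, -6.74, -4.11, -1.48, 1.15]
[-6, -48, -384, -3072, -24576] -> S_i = -6*8^i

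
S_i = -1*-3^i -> [-1, 3, -9, 27, -81]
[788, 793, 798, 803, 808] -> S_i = 788 + 5*i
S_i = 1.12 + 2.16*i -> [1.12, 3.28, 5.44, 7.6, 9.76]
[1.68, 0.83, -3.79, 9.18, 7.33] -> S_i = Random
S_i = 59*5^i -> [59, 295, 1475, 7375, 36875]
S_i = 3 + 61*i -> [3, 64, 125, 186, 247]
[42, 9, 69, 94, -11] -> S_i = Random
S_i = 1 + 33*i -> [1, 34, 67, 100, 133]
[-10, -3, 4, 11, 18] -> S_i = -10 + 7*i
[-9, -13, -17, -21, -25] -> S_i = -9 + -4*i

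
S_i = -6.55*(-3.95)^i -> [-6.55, 25.87, -102.2, 403.68, -1594.52]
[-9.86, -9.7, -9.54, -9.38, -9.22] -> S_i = -9.86 + 0.16*i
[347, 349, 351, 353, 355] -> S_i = 347 + 2*i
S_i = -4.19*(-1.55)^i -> [-4.19, 6.49, -10.07, 15.6, -24.18]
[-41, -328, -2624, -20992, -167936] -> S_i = -41*8^i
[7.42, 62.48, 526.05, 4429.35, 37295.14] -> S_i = 7.42*8.42^i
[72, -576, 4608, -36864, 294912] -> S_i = 72*-8^i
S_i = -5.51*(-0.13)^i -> [-5.51, 0.72, -0.09, 0.01, -0.0]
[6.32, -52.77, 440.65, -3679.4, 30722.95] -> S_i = 6.32*(-8.35)^i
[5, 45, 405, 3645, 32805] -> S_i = 5*9^i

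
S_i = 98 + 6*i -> [98, 104, 110, 116, 122]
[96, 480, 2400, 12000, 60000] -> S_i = 96*5^i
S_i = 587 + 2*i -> [587, 589, 591, 593, 595]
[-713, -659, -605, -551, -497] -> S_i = -713 + 54*i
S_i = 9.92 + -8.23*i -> [9.92, 1.69, -6.54, -14.77, -23.0]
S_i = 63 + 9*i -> [63, 72, 81, 90, 99]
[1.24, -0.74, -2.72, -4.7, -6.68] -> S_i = 1.24 + -1.98*i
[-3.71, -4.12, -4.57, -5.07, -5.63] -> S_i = -3.71*1.11^i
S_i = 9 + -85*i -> [9, -76, -161, -246, -331]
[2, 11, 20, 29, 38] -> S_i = 2 + 9*i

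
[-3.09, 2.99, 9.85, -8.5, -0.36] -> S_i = Random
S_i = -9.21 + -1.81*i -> [-9.21, -11.02, -12.83, -14.64, -16.45]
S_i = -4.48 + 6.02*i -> [-4.48, 1.54, 7.56, 13.58, 19.6]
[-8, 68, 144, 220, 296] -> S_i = -8 + 76*i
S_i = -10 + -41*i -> [-10, -51, -92, -133, -174]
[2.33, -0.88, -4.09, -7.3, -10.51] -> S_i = 2.33 + -3.21*i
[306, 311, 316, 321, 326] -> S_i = 306 + 5*i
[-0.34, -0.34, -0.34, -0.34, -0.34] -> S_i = -0.34*1.00^i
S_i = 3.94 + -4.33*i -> [3.94, -0.39, -4.72, -9.05, -13.38]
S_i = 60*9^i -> [60, 540, 4860, 43740, 393660]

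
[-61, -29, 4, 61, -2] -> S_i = Random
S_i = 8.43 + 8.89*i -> [8.43, 17.32, 26.21, 35.1, 43.99]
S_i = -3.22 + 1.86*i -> [-3.22, -1.36, 0.5, 2.36, 4.22]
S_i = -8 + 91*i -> [-8, 83, 174, 265, 356]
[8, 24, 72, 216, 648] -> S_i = 8*3^i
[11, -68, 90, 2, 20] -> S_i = Random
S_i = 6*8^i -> [6, 48, 384, 3072, 24576]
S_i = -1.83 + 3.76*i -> [-1.83, 1.93, 5.69, 9.45, 13.21]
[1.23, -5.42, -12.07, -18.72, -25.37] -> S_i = 1.23 + -6.65*i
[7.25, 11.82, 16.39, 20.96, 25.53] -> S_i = 7.25 + 4.57*i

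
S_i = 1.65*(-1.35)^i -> [1.65, -2.23, 3.01, -4.06, 5.48]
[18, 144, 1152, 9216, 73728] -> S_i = 18*8^i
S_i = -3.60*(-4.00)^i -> [-3.6, 14.4, -57.6, 230.4, -921.6]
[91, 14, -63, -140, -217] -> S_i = 91 + -77*i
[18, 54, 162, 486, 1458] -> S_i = 18*3^i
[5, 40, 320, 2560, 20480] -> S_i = 5*8^i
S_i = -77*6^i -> [-77, -462, -2772, -16632, -99792]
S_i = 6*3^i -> [6, 18, 54, 162, 486]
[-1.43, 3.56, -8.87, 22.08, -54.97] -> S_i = -1.43*(-2.49)^i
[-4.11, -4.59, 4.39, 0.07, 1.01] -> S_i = Random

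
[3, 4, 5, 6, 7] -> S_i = 3 + 1*i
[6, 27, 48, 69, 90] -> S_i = 6 + 21*i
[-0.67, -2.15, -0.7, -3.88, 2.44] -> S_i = Random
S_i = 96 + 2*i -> [96, 98, 100, 102, 104]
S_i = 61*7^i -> [61, 427, 2989, 20923, 146461]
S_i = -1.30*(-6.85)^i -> [-1.3, 8.9, -61.0, 417.84, -2862.24]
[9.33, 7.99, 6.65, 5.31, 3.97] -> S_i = 9.33 + -1.34*i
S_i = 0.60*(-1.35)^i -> [0.6, -0.81, 1.09, -1.48, 1.99]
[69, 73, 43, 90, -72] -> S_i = Random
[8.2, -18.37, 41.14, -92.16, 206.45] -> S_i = 8.20*(-2.24)^i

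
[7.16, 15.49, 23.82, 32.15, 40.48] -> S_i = 7.16 + 8.33*i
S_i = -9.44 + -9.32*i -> [-9.44, -18.76, -28.08, -37.4, -46.72]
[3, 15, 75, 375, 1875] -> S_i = 3*5^i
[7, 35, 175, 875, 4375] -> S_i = 7*5^i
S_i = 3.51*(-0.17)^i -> [3.51, -0.6, 0.1, -0.02, 0.0]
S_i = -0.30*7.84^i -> [-0.3, -2.35, -18.44, -144.57, -1133.41]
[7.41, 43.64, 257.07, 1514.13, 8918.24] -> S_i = 7.41*5.89^i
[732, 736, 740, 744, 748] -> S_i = 732 + 4*i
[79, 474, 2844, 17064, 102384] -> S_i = 79*6^i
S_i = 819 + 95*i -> [819, 914, 1009, 1104, 1199]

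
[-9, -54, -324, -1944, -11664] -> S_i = -9*6^i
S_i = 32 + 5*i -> [32, 37, 42, 47, 52]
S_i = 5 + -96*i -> [5, -91, -187, -283, -379]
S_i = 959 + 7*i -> [959, 966, 973, 980, 987]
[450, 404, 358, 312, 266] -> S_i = 450 + -46*i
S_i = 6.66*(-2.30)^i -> [6.66, -15.32, 35.23, -81.03, 186.37]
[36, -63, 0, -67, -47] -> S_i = Random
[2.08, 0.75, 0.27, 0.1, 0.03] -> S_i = 2.08*0.36^i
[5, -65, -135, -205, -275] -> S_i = 5 + -70*i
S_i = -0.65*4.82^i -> [-0.65, -3.13, -15.1, -72.79, -350.83]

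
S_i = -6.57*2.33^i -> [-6.57, -15.31, -35.67, -83.11, -193.64]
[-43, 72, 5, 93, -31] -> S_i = Random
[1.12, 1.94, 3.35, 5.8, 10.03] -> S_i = 1.12*1.73^i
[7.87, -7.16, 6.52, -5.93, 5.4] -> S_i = 7.87*(-0.91)^i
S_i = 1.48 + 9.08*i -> [1.48, 10.56, 19.64, 28.72, 37.8]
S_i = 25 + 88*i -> [25, 113, 201, 289, 377]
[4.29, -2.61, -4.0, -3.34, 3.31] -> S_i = Random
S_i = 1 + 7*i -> [1, 8, 15, 22, 29]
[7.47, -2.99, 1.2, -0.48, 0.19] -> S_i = 7.47*(-0.40)^i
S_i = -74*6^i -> [-74, -444, -2664, -15984, -95904]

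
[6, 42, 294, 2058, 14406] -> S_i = 6*7^i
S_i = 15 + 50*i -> [15, 65, 115, 165, 215]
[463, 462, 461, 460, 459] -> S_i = 463 + -1*i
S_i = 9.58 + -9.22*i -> [9.58, 0.36, -8.86, -18.08, -27.3]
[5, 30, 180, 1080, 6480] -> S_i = 5*6^i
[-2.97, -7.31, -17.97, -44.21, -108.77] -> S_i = -2.97*2.46^i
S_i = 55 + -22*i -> [55, 33, 11, -11, -33]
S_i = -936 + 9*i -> [-936, -927, -918, -909, -900]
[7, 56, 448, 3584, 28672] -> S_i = 7*8^i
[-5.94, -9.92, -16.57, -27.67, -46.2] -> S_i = -5.94*1.67^i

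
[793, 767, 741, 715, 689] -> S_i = 793 + -26*i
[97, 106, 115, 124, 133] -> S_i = 97 + 9*i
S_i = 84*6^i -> [84, 504, 3024, 18144, 108864]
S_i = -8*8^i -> [-8, -64, -512, -4096, -32768]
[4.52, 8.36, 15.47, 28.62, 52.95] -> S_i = 4.52*1.85^i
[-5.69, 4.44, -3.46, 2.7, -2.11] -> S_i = -5.69*(-0.78)^i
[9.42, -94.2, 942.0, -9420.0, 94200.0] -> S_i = 9.42*(-10.00)^i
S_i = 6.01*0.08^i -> [6.01, 0.48, 0.04, 0.0, 0.0]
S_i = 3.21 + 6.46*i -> [3.21, 9.67, 16.13, 22.59, 29.05]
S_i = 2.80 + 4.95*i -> [2.8, 7.75, 12.7, 17.65, 22.6]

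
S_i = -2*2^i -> [-2, -4, -8, -16, -32]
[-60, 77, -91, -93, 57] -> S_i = Random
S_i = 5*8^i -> [5, 40, 320, 2560, 20480]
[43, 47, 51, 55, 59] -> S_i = 43 + 4*i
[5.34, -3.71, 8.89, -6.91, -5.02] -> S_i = Random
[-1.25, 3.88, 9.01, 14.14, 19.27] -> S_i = -1.25 + 5.13*i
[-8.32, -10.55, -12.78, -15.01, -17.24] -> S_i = -8.32 + -2.23*i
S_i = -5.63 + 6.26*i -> [-5.63, 0.63, 6.89, 13.15, 19.41]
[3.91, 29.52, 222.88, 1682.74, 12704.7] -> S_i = 3.91*7.55^i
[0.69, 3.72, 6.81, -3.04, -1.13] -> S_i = Random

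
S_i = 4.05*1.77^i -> [4.05, 7.17, 12.69, 22.46, 39.75]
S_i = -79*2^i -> [-79, -158, -316, -632, -1264]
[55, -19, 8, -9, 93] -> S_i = Random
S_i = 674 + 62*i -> [674, 736, 798, 860, 922]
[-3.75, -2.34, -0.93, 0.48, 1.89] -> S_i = -3.75 + 1.41*i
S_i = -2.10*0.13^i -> [-2.1, -0.27, -0.04, -0.0, -0.0]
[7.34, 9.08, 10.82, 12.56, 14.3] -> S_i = 7.34 + 1.74*i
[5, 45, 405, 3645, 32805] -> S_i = 5*9^i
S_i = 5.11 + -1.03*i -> [5.11, 4.08, 3.05, 2.02, 0.99]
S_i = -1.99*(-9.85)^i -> [-1.99, 19.6, -193.07, 1901.79, -18732.6]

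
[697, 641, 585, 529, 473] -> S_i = 697 + -56*i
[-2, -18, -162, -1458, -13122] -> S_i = -2*9^i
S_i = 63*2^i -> [63, 126, 252, 504, 1008]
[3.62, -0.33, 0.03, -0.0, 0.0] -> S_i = 3.62*(-0.09)^i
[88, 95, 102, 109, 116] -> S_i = 88 + 7*i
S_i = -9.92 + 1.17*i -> [-9.92, -8.75, -7.58, -6.41, -5.24]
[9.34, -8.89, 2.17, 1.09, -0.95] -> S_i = Random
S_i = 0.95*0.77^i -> [0.95, 0.73, 0.56, 0.43, 0.33]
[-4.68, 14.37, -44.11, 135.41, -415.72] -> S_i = -4.68*(-3.07)^i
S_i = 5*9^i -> [5, 45, 405, 3645, 32805]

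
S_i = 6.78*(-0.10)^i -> [6.78, -0.68, 0.07, -0.01, 0.0]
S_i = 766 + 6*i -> [766, 772, 778, 784, 790]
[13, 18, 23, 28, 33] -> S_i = 13 + 5*i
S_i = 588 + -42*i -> [588, 546, 504, 462, 420]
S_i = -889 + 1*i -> [-889, -888, -887, -886, -885]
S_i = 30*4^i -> [30, 120, 480, 1920, 7680]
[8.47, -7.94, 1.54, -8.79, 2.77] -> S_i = Random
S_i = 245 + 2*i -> [245, 247, 249, 251, 253]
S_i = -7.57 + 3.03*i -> [-7.57, -4.54, -1.51, 1.52, 4.55]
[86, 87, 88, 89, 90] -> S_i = 86 + 1*i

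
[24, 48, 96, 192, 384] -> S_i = 24*2^i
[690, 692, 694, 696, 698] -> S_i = 690 + 2*i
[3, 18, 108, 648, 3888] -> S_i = 3*6^i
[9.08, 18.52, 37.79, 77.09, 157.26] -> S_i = 9.08*2.04^i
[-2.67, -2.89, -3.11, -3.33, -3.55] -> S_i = -2.67 + -0.22*i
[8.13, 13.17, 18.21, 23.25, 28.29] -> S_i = 8.13 + 5.04*i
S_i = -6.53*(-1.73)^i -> [-6.53, 11.3, -19.54, 33.81, -58.49]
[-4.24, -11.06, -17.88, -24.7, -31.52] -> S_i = -4.24 + -6.82*i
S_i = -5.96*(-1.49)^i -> [-5.96, 8.88, -13.23, 19.72, -29.38]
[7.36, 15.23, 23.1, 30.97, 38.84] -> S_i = 7.36 + 7.87*i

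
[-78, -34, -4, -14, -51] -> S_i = Random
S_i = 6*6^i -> [6, 36, 216, 1296, 7776]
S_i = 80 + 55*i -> [80, 135, 190, 245, 300]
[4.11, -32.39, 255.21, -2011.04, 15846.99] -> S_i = 4.11*(-7.88)^i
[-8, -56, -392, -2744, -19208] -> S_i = -8*7^i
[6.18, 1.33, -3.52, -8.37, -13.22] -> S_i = 6.18 + -4.85*i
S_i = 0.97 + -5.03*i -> [0.97, -4.06, -9.09, -14.12, -19.15]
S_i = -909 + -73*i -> [-909, -982, -1055, -1128, -1201]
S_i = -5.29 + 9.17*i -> [-5.29, 3.88, 13.05, 22.22, 31.39]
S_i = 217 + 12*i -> [217, 229, 241, 253, 265]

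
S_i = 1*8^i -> [1, 8, 64, 512, 4096]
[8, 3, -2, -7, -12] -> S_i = 8 + -5*i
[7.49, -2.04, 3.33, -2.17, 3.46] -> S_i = Random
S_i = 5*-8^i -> [5, -40, 320, -2560, 20480]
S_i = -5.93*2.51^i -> [-5.93, -14.88, -37.36, -93.77, -235.37]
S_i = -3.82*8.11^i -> [-3.82, -30.98, -251.25, -2037.63, -16525.2]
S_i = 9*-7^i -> [9, -63, 441, -3087, 21609]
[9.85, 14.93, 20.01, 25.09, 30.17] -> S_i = 9.85 + 5.08*i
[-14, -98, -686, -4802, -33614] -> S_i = -14*7^i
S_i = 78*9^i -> [78, 702, 6318, 56862, 511758]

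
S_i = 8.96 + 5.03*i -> [8.96, 13.99, 19.02, 24.05, 29.08]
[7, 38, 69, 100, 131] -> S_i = 7 + 31*i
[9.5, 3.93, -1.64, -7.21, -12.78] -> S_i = 9.50 + -5.57*i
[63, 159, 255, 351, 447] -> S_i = 63 + 96*i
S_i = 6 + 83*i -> [6, 89, 172, 255, 338]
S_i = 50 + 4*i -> [50, 54, 58, 62, 66]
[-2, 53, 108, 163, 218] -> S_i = -2 + 55*i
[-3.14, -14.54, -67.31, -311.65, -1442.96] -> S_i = -3.14*4.63^i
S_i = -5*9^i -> [-5, -45, -405, -3645, -32805]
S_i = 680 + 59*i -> [680, 739, 798, 857, 916]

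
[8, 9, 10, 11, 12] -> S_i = 8 + 1*i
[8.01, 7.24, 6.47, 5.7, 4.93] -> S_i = 8.01 + -0.77*i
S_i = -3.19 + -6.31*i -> [-3.19, -9.5, -15.81, -22.12, -28.43]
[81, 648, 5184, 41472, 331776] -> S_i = 81*8^i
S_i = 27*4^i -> [27, 108, 432, 1728, 6912]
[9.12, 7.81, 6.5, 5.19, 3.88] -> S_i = 9.12 + -1.31*i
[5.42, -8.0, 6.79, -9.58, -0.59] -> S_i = Random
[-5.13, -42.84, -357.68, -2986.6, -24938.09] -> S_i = -5.13*8.35^i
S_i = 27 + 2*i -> [27, 29, 31, 33, 35]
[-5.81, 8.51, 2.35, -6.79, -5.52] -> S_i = Random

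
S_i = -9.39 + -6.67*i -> [-9.39, -16.06, -22.73, -29.4, -36.07]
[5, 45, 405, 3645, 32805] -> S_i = 5*9^i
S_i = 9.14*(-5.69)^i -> [9.14, -52.01, 295.92, -1683.77, 9580.66]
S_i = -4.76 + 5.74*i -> [-4.76, 0.98, 6.72, 12.46, 18.2]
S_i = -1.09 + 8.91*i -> [-1.09, 7.82, 16.73, 25.64, 34.55]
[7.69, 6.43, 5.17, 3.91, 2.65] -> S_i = 7.69 + -1.26*i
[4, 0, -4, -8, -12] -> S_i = 4 + -4*i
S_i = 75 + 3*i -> [75, 78, 81, 84, 87]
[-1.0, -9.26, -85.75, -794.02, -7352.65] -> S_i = -1.00*9.26^i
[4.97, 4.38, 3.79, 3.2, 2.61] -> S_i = 4.97 + -0.59*i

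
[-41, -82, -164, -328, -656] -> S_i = -41*2^i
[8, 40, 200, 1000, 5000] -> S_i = 8*5^i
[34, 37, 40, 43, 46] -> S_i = 34 + 3*i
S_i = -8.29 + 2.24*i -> [-8.29, -6.05, -3.81, -1.57, 0.67]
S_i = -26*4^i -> [-26, -104, -416, -1664, -6656]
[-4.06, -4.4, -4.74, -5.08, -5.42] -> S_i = -4.06 + -0.34*i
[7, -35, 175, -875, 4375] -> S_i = 7*-5^i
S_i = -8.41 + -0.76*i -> [-8.41, -9.17, -9.93, -10.69, -11.45]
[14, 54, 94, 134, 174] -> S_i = 14 + 40*i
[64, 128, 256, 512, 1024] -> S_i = 64*2^i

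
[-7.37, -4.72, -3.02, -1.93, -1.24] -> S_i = -7.37*0.64^i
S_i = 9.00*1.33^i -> [9.0, 11.97, 15.92, 21.17, 28.16]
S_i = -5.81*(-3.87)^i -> [-5.81, 22.48, -87.02, 336.75, -1303.23]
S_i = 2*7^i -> [2, 14, 98, 686, 4802]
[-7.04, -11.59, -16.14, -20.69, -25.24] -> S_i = -7.04 + -4.55*i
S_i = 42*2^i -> [42, 84, 168, 336, 672]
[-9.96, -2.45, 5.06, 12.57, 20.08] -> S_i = -9.96 + 7.51*i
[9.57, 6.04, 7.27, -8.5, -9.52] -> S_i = Random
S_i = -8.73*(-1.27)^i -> [-8.73, 11.09, -14.08, 17.88, -22.71]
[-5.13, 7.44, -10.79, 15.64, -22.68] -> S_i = -5.13*(-1.45)^i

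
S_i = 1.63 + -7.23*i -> [1.63, -5.6, -12.83, -20.06, -27.29]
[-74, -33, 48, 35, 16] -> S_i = Random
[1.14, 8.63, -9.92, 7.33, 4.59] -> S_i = Random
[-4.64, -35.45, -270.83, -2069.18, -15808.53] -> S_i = -4.64*7.64^i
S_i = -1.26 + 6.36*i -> [-1.26, 5.1, 11.46, 17.82, 24.18]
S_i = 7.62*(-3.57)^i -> [7.62, -27.2, 97.12, -346.7, 1237.74]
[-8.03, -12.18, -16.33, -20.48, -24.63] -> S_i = -8.03 + -4.15*i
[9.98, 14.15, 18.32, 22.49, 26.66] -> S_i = 9.98 + 4.17*i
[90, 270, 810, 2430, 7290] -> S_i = 90*3^i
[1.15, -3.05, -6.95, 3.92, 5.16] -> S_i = Random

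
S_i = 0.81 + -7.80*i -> [0.81, -6.99, -14.79, -22.59, -30.39]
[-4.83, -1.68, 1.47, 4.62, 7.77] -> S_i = -4.83 + 3.15*i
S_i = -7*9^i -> [-7, -63, -567, -5103, -45927]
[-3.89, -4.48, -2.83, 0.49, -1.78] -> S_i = Random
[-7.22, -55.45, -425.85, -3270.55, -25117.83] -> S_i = -7.22*7.68^i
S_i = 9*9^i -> [9, 81, 729, 6561, 59049]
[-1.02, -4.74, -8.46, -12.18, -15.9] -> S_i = -1.02 + -3.72*i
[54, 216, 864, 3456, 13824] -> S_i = 54*4^i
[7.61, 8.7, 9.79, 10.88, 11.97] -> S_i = 7.61 + 1.09*i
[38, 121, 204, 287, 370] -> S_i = 38 + 83*i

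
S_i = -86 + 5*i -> [-86, -81, -76, -71, -66]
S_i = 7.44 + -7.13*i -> [7.44, 0.31, -6.82, -13.95, -21.08]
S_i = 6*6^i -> [6, 36, 216, 1296, 7776]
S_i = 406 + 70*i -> [406, 476, 546, 616, 686]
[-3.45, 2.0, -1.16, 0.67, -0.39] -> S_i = -3.45*(-0.58)^i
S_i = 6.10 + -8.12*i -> [6.1, -2.02, -10.14, -18.26, -26.38]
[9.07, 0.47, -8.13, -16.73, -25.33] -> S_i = 9.07 + -8.60*i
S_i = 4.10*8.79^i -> [4.1, 36.04, 316.78, 2784.52, 24475.94]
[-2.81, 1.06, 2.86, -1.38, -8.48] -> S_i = Random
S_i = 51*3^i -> [51, 153, 459, 1377, 4131]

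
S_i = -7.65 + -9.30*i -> [-7.65, -16.95, -26.25, -35.55, -44.85]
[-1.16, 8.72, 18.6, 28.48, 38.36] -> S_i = -1.16 + 9.88*i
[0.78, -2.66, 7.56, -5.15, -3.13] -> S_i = Random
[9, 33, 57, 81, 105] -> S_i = 9 + 24*i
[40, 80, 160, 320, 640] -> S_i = 40*2^i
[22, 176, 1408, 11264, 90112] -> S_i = 22*8^i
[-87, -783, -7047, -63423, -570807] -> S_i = -87*9^i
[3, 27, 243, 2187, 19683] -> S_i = 3*9^i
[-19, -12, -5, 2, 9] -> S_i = -19 + 7*i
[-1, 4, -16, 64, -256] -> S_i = -1*-4^i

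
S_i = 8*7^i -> [8, 56, 392, 2744, 19208]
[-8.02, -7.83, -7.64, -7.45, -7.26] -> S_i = -8.02 + 0.19*i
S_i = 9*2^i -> [9, 18, 36, 72, 144]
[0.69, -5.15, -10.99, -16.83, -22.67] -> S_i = 0.69 + -5.84*i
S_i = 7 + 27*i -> [7, 34, 61, 88, 115]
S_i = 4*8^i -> [4, 32, 256, 2048, 16384]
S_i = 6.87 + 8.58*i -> [6.87, 15.45, 24.03, 32.61, 41.19]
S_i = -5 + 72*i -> [-5, 67, 139, 211, 283]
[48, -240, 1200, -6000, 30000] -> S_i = 48*-5^i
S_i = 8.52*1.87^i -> [8.52, 15.93, 29.79, 55.71, 104.19]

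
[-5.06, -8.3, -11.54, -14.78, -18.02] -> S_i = -5.06 + -3.24*i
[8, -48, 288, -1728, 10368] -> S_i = 8*-6^i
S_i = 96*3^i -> [96, 288, 864, 2592, 7776]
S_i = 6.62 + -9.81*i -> [6.62, -3.19, -13.0, -22.81, -32.62]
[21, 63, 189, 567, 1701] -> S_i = 21*3^i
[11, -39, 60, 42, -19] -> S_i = Random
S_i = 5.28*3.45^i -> [5.28, 18.22, 62.85, 216.82, 748.01]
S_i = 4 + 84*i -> [4, 88, 172, 256, 340]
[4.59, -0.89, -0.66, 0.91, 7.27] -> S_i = Random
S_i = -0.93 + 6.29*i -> [-0.93, 5.36, 11.65, 17.94, 24.23]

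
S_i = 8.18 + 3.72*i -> [8.18, 11.9, 15.62, 19.34, 23.06]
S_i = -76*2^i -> [-76, -152, -304, -608, -1216]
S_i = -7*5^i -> [-7, -35, -175, -875, -4375]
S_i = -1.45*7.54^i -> [-1.45, -10.93, -82.43, -621.56, -4686.55]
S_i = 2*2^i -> [2, 4, 8, 16, 32]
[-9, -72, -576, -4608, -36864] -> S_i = -9*8^i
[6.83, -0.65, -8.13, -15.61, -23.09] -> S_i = 6.83 + -7.48*i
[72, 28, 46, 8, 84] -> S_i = Random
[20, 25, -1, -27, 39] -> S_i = Random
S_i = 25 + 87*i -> [25, 112, 199, 286, 373]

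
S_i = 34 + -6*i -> [34, 28, 22, 16, 10]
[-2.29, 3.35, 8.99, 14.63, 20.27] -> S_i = -2.29 + 5.64*i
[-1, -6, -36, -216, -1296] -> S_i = -1*6^i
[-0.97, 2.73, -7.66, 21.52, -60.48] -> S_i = -0.97*(-2.81)^i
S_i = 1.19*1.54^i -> [1.19, 1.83, 2.82, 4.35, 6.69]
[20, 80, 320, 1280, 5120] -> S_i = 20*4^i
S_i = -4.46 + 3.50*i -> [-4.46, -0.96, 2.54, 6.04, 9.54]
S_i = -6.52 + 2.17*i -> [-6.52, -4.35, -2.18, -0.01, 2.16]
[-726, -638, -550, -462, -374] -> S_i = -726 + 88*i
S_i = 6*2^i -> [6, 12, 24, 48, 96]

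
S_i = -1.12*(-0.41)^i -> [-1.12, 0.46, -0.19, 0.08, -0.03]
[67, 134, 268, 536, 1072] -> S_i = 67*2^i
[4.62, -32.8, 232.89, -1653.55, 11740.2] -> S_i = 4.62*(-7.10)^i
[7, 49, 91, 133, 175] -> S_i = 7 + 42*i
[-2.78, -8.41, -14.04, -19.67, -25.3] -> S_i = -2.78 + -5.63*i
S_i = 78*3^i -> [78, 234, 702, 2106, 6318]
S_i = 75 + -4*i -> [75, 71, 67, 63, 59]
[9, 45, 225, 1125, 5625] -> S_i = 9*5^i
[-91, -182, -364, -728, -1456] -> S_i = -91*2^i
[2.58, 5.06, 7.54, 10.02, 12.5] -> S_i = 2.58 + 2.48*i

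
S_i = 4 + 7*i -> [4, 11, 18, 25, 32]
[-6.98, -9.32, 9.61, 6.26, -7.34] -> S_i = Random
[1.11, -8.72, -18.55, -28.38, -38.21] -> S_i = 1.11 + -9.83*i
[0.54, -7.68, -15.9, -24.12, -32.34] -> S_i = 0.54 + -8.22*i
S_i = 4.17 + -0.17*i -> [4.17, 4.0, 3.83, 3.66, 3.49]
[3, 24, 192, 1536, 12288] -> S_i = 3*8^i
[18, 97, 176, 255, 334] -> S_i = 18 + 79*i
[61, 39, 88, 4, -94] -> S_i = Random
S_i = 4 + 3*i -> [4, 7, 10, 13, 16]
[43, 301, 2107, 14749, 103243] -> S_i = 43*7^i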